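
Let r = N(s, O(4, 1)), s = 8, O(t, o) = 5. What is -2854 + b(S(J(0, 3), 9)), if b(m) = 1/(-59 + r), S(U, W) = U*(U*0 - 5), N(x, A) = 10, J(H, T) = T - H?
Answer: -139847/49 ≈ -2854.0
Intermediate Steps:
S(U, W) = -5*U (S(U, W) = U*(0 - 5) = U*(-5) = -5*U)
r = 10
b(m) = -1/49 (b(m) = 1/(-59 + 10) = 1/(-49) = -1/49)
-2854 + b(S(J(0, 3), 9)) = -2854 - 1/49 = -139847/49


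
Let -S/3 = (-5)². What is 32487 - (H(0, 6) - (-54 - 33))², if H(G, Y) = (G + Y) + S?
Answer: 32163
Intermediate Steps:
S = -75 (S = -3*(-5)² = -3*25 = -75)
H(G, Y) = -75 + G + Y (H(G, Y) = (G + Y) - 75 = -75 + G + Y)
32487 - (H(0, 6) - (-54 - 33))² = 32487 - ((-75 + 0 + 6) - (-54 - 33))² = 32487 - (-69 - 1*(-87))² = 32487 - (-69 + 87)² = 32487 - 1*18² = 32487 - 1*324 = 32487 - 324 = 32163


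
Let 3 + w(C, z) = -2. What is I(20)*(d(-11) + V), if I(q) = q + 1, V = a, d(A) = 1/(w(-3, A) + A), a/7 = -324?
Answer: -762069/16 ≈ -47629.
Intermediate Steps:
a = -2268 (a = 7*(-324) = -2268)
w(C, z) = -5 (w(C, z) = -3 - 2 = -5)
d(A) = 1/(-5 + A)
V = -2268
I(q) = 1 + q
I(20)*(d(-11) + V) = (1 + 20)*(1/(-5 - 11) - 2268) = 21*(1/(-16) - 2268) = 21*(-1/16 - 2268) = 21*(-36289/16) = -762069/16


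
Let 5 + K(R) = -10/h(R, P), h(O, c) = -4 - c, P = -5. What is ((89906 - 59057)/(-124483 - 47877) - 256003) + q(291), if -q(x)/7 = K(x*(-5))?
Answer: -44106610129/172360 ≈ -2.5590e+5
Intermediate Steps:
K(R) = -15 (K(R) = -5 - 10/(-4 - 1*(-5)) = -5 - 10/(-4 + 5) = -5 - 10/1 = -5 - 10*1 = -5 - 10 = -15)
q(x) = 105 (q(x) = -7*(-15) = 105)
((89906 - 59057)/(-124483 - 47877) - 256003) + q(291) = ((89906 - 59057)/(-124483 - 47877) - 256003) + 105 = (30849/(-172360) - 256003) + 105 = (30849*(-1/172360) - 256003) + 105 = (-30849/172360 - 256003) + 105 = -44124707929/172360 + 105 = -44106610129/172360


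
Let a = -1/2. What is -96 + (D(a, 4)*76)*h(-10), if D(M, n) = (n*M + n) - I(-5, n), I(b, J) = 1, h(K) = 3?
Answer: 132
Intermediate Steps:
a = -1/2 (a = -1*1/2 = -1/2 ≈ -0.50000)
D(M, n) = -1 + n + M*n (D(M, n) = (n*M + n) - 1*1 = (M*n + n) - 1 = (n + M*n) - 1 = -1 + n + M*n)
-96 + (D(a, 4)*76)*h(-10) = -96 + ((-1 + 4 - 1/2*4)*76)*3 = -96 + ((-1 + 4 - 2)*76)*3 = -96 + (1*76)*3 = -96 + 76*3 = -96 + 228 = 132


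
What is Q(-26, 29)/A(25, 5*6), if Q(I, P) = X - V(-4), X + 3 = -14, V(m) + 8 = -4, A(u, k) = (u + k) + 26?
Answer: -5/81 ≈ -0.061728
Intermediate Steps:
A(u, k) = 26 + k + u (A(u, k) = (k + u) + 26 = 26 + k + u)
V(m) = -12 (V(m) = -8 - 4 = -12)
X = -17 (X = -3 - 14 = -17)
Q(I, P) = -5 (Q(I, P) = -17 - 1*(-12) = -17 + 12 = -5)
Q(-26, 29)/A(25, 5*6) = -5/(26 + 5*6 + 25) = -5/(26 + 30 + 25) = -5/81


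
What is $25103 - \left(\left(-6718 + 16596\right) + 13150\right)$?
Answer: $2075$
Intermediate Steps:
$25103 - \left(\left(-6718 + 16596\right) + 13150\right) = 25103 - \left(9878 + 13150\right) = 25103 - 23028 = 2075$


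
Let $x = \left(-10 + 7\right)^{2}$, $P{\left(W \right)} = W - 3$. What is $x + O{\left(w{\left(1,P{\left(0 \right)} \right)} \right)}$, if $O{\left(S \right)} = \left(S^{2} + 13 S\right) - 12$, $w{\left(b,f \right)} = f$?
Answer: $-33$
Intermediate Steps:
$P{\left(W \right)} = -3 + W$ ($P{\left(W \right)} = W - 3 = -3 + W$)
$x = 9$ ($x = \left(-3\right)^{2} = 9$)
$O{\left(S \right)} = -12 + S^{2} + 13 S$
$x + O{\left(w{\left(1,P{\left(0 \right)} \right)} \right)} = 9 + \left(-12 + \left(-3 + 0\right)^{2} + 13 \left(-3 + 0\right)\right) = 9 + \left(-12 + \left(-3\right)^{2} + 13 \left(-3\right)\right) = 9 - 42 = -33$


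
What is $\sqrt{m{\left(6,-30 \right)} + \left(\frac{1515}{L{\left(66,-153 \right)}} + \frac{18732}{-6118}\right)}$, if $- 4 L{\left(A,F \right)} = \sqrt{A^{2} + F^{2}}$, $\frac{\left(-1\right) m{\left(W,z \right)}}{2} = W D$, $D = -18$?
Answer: $\frac{\sqrt{15480565148022 - 47602460692 \sqrt{3085}}}{269629} \approx 13.288$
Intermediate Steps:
$m{\left(W,z \right)} = 36 W$ ($m{\left(W,z \right)} = - 2 W \left(-18\right) = - 2 \left(- 18 W\right) = 36 W$)
$L{\left(A,F \right)} = - \frac{\sqrt{A^{2} + F^{2}}}{4}$
$\sqrt{m{\left(6,-30 \right)} + \left(\frac{1515}{L{\left(66,-153 \right)}} + \frac{18732}{-6118}\right)} = \sqrt{36 \cdot 6 + \left(\frac{1515}{\left(- \frac{1}{4}\right) \sqrt{66^{2} + \left(-153\right)^{2}}} + \frac{18732}{-6118}\right)} = \sqrt{216 + \left(\frac{1515}{\left(- \frac{1}{4}\right) \sqrt{4356 + 23409}} + 18732 \left(- \frac{1}{6118}\right)\right)} = \sqrt{216 + \left(\frac{1515}{\left(- \frac{1}{4}\right) \sqrt{27765}} - \frac{1338}{437}\right)} = \sqrt{216 + \left(\frac{1515}{\left(- \frac{1}{4}\right) 3 \sqrt{3085}} - \frac{1338}{437}\right)} = \sqrt{216 + \left(\frac{1515}{\left(- \frac{3}{4}\right) \sqrt{3085}} - \frac{1338}{437}\right)} = \sqrt{216 + \left(1515 \left(- \frac{4 \sqrt{3085}}{9255}\right) - \frac{1338}{437}\right)} = \sqrt{216 - \left(\frac{1338}{437} + \frac{404 \sqrt{3085}}{617}\right)} = \sqrt{\frac{93054}{437} - \frac{404 \sqrt{3085}}{617}}$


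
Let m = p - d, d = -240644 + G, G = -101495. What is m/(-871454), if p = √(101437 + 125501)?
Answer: -342139/871454 - √226938/871454 ≈ -0.39315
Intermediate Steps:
p = √226938 ≈ 476.38
d = -342139 (d = -240644 - 101495 = -342139)
m = 342139 + √226938 (m = √226938 - 1*(-342139) = √226938 + 342139 = 342139 + √226938 ≈ 3.4262e+5)
m/(-871454) = (342139 + √226938)/(-871454) = (342139 + √226938)*(-1/871454) = -342139/871454 - √226938/871454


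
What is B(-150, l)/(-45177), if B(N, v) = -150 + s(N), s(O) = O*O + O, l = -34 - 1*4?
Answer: -200/407 ≈ -0.49140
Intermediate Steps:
l = -38 (l = -34 - 4 = -38)
s(O) = O + O² (s(O) = O² + O = O + O²)
B(N, v) = -150 + N*(1 + N)
B(-150, l)/(-45177) = (-150 - 150*(1 - 150))/(-45177) = (-150 - 150*(-149))*(-1/45177) = (-150 + 22350)*(-1/45177) = 22200*(-1/45177) = -200/407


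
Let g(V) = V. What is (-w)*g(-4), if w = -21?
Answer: -84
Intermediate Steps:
(-w)*g(-4) = -1*(-21)*(-4) = 21*(-4) = -84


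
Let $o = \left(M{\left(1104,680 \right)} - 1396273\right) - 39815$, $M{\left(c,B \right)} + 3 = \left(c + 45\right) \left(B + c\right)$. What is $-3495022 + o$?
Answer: $-2881297$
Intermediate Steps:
$M{\left(c,B \right)} = -3 + \left(45 + c\right) \left(B + c\right)$ ($M{\left(c,B \right)} = -3 + \left(c + 45\right) \left(B + c\right) = -3 + \left(45 + c\right) \left(B + c\right)$)
$o = 613725$ ($o = \left(\left(-3 + 1104^{2} + 45 \cdot 680 + 45 \cdot 1104 + 680 \cdot 1104\right) - 1396273\right) - 39815 = \left(\left(-3 + 1218816 + 30600 + 49680 + 750720\right) - 1396273\right) - 39815 = \left(2049813 - 1396273\right) - 39815 = 653540 - 39815 = 613725$)
$-3495022 + o = -3495022 + 613725 = -2881297$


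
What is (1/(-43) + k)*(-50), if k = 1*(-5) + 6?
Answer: -2100/43 ≈ -48.837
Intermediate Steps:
k = 1 (k = -5 + 6 = 1)
(1/(-43) + k)*(-50) = (1/(-43) + 1)*(-50) = (-1/43 + 1)*(-50) = (42/43)*(-50) = -2100/43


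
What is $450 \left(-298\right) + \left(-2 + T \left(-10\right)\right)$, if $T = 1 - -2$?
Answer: $-134132$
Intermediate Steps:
$T = 3$ ($T = 1 + 2 = 3$)
$450 \left(-298\right) + \left(-2 + T \left(-10\right)\right) = 450 \left(-298\right) + \left(-2 + 3 \left(-10\right)\right) = -134100 - 32 = -134132$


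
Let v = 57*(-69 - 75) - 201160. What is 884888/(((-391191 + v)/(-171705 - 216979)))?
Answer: 343941807392/600559 ≈ 5.7270e+5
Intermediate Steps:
v = -209368 (v = 57*(-144) - 201160 = -8208 - 201160 = -209368)
884888/(((-391191 + v)/(-171705 - 216979))) = 884888/(((-391191 - 209368)/(-171705 - 216979))) = 884888/((-600559/(-388684))) = 884888/((-600559*(-1/388684))) = 884888/(600559/388684) = 884888*(388684/600559) = 343941807392/600559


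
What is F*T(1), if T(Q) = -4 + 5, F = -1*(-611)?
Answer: 611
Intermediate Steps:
F = 611
T(Q) = 1
F*T(1) = 611*1 = 611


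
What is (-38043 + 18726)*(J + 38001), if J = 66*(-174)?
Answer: -512228889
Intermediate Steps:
J = -11484
(-38043 + 18726)*(J + 38001) = (-38043 + 18726)*(-11484 + 38001) = -19317*26517 = -512228889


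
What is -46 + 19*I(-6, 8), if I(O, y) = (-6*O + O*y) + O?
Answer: -388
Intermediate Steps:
I(O, y) = -5*O + O*y
-46 + 19*I(-6, 8) = -46 + 19*(-6*(-5 + 8)) = -46 + 19*(-6*3) = -46 + 19*(-18) = -46 - 342 = -388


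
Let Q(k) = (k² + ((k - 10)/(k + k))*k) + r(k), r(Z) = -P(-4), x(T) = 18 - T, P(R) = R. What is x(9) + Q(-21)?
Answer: 877/2 ≈ 438.50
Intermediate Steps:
r(Z) = 4 (r(Z) = -1*(-4) = 4)
Q(k) = -1 + k² + k/2 (Q(k) = (k² + ((k - 10)/(k + k))*k) + 4 = (k² + ((-10 + k)/((2*k)))*k) + 4 = (k² + ((-10 + k)*(1/(2*k)))*k) + 4 = (k² + ((-10 + k)/(2*k))*k) + 4 = (k² + (-5 + k/2)) + 4 = (-5 + k² + k/2) + 4 = -1 + k² + k/2)
x(9) + Q(-21) = (18 - 1*9) + (-1 + (-21)² + (½)*(-21)) = (18 - 9) + (-1 + 441 - 21/2) = 9 + 859/2 = 877/2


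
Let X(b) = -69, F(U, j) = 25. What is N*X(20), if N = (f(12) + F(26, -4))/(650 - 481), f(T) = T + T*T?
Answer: -12489/169 ≈ -73.899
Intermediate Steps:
f(T) = T + T**2
N = 181/169 (N = (12*(1 + 12) + 25)/(650 - 481) = (12*13 + 25)/169 = (156 + 25)*(1/169) = 181*(1/169) = 181/169 ≈ 1.0710)
N*X(20) = (181/169)*(-69) = -12489/169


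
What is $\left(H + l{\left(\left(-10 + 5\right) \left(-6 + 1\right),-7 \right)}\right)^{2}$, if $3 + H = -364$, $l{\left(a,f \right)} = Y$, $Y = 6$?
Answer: $130321$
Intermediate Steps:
$l{\left(a,f \right)} = 6$
$H = -367$ ($H = -3 - 364 = -367$)
$\left(H + l{\left(\left(-10 + 5\right) \left(-6 + 1\right),-7 \right)}\right)^{2} = \left(-367 + 6\right)^{2} = \left(-361\right)^{2} = 130321$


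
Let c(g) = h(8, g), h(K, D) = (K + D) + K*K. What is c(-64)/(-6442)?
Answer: -4/3221 ≈ -0.0012418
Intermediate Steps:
h(K, D) = D + K + K² (h(K, D) = (D + K) + K² = D + K + K²)
c(g) = 72 + g (c(g) = g + 8 + 8² = g + 8 + 64 = 72 + g)
c(-64)/(-6442) = (72 - 64)/(-6442) = 8*(-1/6442) = -4/3221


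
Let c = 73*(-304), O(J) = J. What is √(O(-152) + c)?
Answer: 14*I*√114 ≈ 149.48*I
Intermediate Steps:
c = -22192
√(O(-152) + c) = √(-152 - 22192) = √(-22344) = 14*I*√114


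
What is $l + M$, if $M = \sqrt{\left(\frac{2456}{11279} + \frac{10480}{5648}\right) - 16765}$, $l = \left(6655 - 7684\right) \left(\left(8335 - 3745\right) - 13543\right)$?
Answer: $9212637 + \frac{i \sqrt{265729916295550054}}{3981487} \approx 9.2126 \cdot 10^{6} + 129.47 i$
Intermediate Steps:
$l = 9212637$ ($l = - 1029 \left(\left(8335 - 3745\right) - 13543\right) = - 1029 \left(4590 - 13543\right) = \left(-1029\right) \left(-8953\right) = 9212637$)
$M = \frac{i \sqrt{265729916295550054}}{3981487}$ ($M = \sqrt{\left(2456 \cdot \frac{1}{11279} + 10480 \cdot \frac{1}{5648}\right) - 16765} = \sqrt{\left(\frac{2456}{11279} + \frac{655}{353}\right) - 16765} = \sqrt{\frac{8254713}{3981487} - 16765} = \sqrt{- \frac{66741374842}{3981487}} = \frac{i \sqrt{265729916295550054}}{3981487} \approx 129.47 i$)
$l + M = 9212637 + \frac{i \sqrt{265729916295550054}}{3981487}$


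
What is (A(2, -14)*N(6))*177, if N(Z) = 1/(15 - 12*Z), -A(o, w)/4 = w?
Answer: -3304/19 ≈ -173.89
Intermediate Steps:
A(o, w) = -4*w
(A(2, -14)*N(6))*177 = ((-4*(-14))*(-1/(-15 + 12*6)))*177 = (56*(-1/(-15 + 72)))*177 = (56*(-1/57))*177 = -56/57*177 = -3304/19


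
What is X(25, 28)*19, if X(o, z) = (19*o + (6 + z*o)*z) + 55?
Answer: 385662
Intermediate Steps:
X(o, z) = 55 + 19*o + z*(6 + o*z) (X(o, z) = (19*o + (6 + o*z)*z) + 55 = (19*o + z*(6 + o*z)) + 55 = 55 + 19*o + z*(6 + o*z))
X(25, 28)*19 = (55 + 6*28 + 19*25 + 25*28²)*19 = (55 + 168 + 475 + 25*784)*19 = (55 + 168 + 475 + 19600)*19 = 20298*19 = 385662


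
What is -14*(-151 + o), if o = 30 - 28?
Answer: 2086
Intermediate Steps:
o = 2
-14*(-151 + o) = -14*(-151 + 2) = -14*(-149) = 2086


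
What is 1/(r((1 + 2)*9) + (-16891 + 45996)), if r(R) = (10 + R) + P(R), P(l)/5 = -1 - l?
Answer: 1/29002 ≈ 3.4480e-5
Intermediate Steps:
P(l) = -5 - 5*l (P(l) = 5*(-1 - l) = -5 - 5*l)
r(R) = 5 - 4*R (r(R) = (10 + R) + (-5 - 5*R) = 5 - 4*R)
1/(r((1 + 2)*9) + (-16891 + 45996)) = 1/((5 - 4*(1 + 2)*9) + (-16891 + 45996)) = 1/((5 - 12*9) + 29105) = 1/((5 - 4*27) + 29105) = 1/((5 - 108) + 29105) = 1/(-103 + 29105) = 1/29002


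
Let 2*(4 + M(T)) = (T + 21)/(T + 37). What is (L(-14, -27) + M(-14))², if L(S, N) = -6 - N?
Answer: 622521/2116 ≈ 294.20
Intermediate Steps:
M(T) = -4 + (21 + T)/(2*(37 + T)) (M(T) = -4 + ((T + 21)/(T + 37))/2 = -4 + ((21 + T)/(37 + T))/2 = -4 + (21 + T)/(2*(37 + T)))
(L(-14, -27) + M(-14))² = ((-6 - 1*(-27)) + (-275 - 7*(-14))/(2*(37 - 14)))² = ((-6 + 27) + (½)*(-275 + 98)/23)² = (21 + (½)*(1/23)*(-177))² = (21 - 177/46)² = (789/46)² = 622521/2116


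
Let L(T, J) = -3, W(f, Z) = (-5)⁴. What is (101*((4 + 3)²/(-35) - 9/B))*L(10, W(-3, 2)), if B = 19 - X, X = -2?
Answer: 19392/35 ≈ 554.06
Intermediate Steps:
B = 21 (B = 19 - 1*(-2) = 19 + 2 = 21)
W(f, Z) = 625
(101*((4 + 3)²/(-35) - 9/B))*L(10, W(-3, 2)) = (101*((4 + 3)²/(-35) - 9/21))*(-3) = (101*(7²*(-1/35) - 9*1/21))*(-3) = (101*(49*(-1/35) - 3/7))*(-3) = (101*(-7/5 - 3/7))*(-3) = (101*(-64/35))*(-3) = -6464/35*(-3) = 19392/35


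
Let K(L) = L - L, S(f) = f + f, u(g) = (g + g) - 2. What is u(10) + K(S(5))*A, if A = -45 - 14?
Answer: 18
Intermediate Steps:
u(g) = -2 + 2*g (u(g) = 2*g - 2 = -2 + 2*g)
S(f) = 2*f
K(L) = 0
A = -59
u(10) + K(S(5))*A = (-2 + 2*10) + 0*(-59) = (-2 + 20) + 0 = 18 + 0 = 18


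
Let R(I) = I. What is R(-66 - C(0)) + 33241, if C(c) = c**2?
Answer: 33175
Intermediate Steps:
R(-66 - C(0)) + 33241 = (-66 - 1*0**2) + 33241 = (-66 - 1*0) + 33241 = (-66 + 0) + 33241 = -66 + 33241 = 33175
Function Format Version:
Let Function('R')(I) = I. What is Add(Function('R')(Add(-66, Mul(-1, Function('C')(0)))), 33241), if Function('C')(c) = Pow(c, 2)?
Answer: 33175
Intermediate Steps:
Add(Function('R')(Add(-66, Mul(-1, Function('C')(0)))), 33241) = Add(Add(-66, Mul(-1, Pow(0, 2))), 33241) = Add(Add(-66, Mul(-1, 0)), 33241) = Add(Add(-66, 0), 33241) = Add(-66, 33241) = 33175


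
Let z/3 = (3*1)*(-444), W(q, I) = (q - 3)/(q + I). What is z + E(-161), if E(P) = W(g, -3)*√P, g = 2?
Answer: -3996 + I*√161 ≈ -3996.0 + 12.689*I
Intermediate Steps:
W(q, I) = (-3 + q)/(I + q)
E(P) = √P (E(P) = ((-3 + 2)/(-3 + 2))*√P = (-1/(-1))*√P = (-1*(-1))*√P = 1*√P = √P)
z = -3996 (z = 3*((3*1)*(-444)) = 3*(3*(-444)) = 3*(-1332) = -3996)
z + E(-161) = -3996 + √(-161) = -3996 + I*√161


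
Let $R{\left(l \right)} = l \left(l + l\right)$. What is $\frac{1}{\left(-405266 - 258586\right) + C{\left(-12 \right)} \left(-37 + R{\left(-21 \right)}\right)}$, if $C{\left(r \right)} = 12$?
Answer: $- \frac{1}{653712} \approx -1.5297 \cdot 10^{-6}$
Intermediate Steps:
$R{\left(l \right)} = 2 l^{2}$ ($R{\left(l \right)} = l 2 l = 2 l^{2}$)
$\frac{1}{\left(-405266 - 258586\right) + C{\left(-12 \right)} \left(-37 + R{\left(-21 \right)}\right)} = \frac{1}{\left(-405266 - 258586\right) + 12 \left(-37 + 2 \left(-21\right)^{2}\right)} = \frac{1}{-663852 + 12 \left(-37 + 2 \cdot 441\right)} = \frac{1}{-663852 + 12 \left(-37 + 882\right)} = \frac{1}{-663852 + 12 \cdot 845} = \frac{1}{-663852 + 10140} = \frac{1}{-653712} = - \frac{1}{653712}$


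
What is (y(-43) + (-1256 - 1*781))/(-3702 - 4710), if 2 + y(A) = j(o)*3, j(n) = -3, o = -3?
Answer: 512/2103 ≈ 0.24346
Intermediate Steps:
y(A) = -11 (y(A) = -2 - 3*3 = -2 - 9 = -11)
(y(-43) + (-1256 - 1*781))/(-3702 - 4710) = (-11 + (-1256 - 1*781))/(-3702 - 4710) = (-11 + (-1256 - 781))/(-8412) = (-11 - 2037)*(-1/8412) = -2048*(-1/8412) = 512/2103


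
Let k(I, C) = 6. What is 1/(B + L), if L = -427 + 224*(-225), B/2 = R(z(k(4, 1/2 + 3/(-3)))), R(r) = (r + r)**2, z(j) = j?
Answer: -1/50539 ≈ -1.9787e-5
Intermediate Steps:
R(r) = 4*r**2 (R(r) = (2*r)**2 = 4*r**2)
B = 288 (B = 2*(4*6**2) = 2*(4*36) = 2*144 = 288)
L = -50827 (L = -427 - 50400 = -50827)
1/(B + L) = 1/(288 - 50827) = 1/(-50539) = -1/50539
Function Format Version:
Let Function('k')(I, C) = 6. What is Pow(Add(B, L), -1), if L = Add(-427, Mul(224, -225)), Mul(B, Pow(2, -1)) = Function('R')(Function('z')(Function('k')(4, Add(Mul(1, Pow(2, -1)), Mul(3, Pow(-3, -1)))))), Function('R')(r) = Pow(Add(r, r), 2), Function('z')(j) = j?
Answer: Rational(-1, 50539) ≈ -1.9787e-5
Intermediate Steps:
Function('R')(r) = Mul(4, Pow(r, 2)) (Function('R')(r) = Pow(Mul(2, r), 2) = Mul(4, Pow(r, 2)))
B = 288 (B = Mul(2, Mul(4, Pow(6, 2))) = Mul(2, Mul(4, 36)) = Mul(2, 144) = 288)
L = -50827 (L = Add(-427, -50400) = -50827)
Pow(Add(B, L), -1) = Pow(Add(288, -50827), -1) = Pow(-50539, -1) = Rational(-1, 50539)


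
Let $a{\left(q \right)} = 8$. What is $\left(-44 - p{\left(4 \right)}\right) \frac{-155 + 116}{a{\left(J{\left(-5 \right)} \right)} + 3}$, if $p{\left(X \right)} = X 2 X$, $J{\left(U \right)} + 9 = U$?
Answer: $\frac{2964}{11} \approx 269.45$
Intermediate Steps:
$J{\left(U \right)} = -9 + U$
$p{\left(X \right)} = 2 X^{2}$ ($p{\left(X \right)} = 2 X X = 2 X^{2}$)
$\left(-44 - p{\left(4 \right)}\right) \frac{-155 + 116}{a{\left(J{\left(-5 \right)} \right)} + 3} = \left(-44 - 2 \cdot 4^{2}\right) \frac{-155 + 116}{8 + 3} = \left(-44 - 2 \cdot 16\right) \left(- \frac{39}{11}\right) = \left(-44 - 32\right) \left(\left(-39\right) \frac{1}{11}\right) = \left(-44 - 32\right) \left(- \frac{39}{11}\right) = \left(-76\right) \left(- \frac{39}{11}\right) = \frac{2964}{11}$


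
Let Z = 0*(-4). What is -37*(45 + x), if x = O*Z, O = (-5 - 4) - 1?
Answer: -1665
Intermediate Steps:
O = -10 (O = -9 - 1 = -10)
Z = 0
x = 0 (x = -10*0 = 0)
-37*(45 + x) = -37*(45 + 0) = -37*45 = -1665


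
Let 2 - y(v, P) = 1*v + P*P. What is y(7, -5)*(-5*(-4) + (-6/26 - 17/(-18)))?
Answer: -24235/39 ≈ -621.41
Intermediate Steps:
y(v, P) = 2 - v - P² (y(v, P) = 2 - (1*v + P*P) = 2 - (v + P²) = 2 + (-v - P²) = 2 - v - P²)
y(7, -5)*(-5*(-4) + (-6/26 - 17/(-18))) = (2 - 1*7 - 1*(-5)²)*(-5*(-4) + (-6/26 - 17/(-18))) = (2 - 7 - 1*25)*(20 + (-6*1/26 - 17*(-1/18))) = (2 - 7 - 25)*(20 + (-3/13 + 17/18)) = -30*(20 + 167/234) = -30*4847/234 = -24235/39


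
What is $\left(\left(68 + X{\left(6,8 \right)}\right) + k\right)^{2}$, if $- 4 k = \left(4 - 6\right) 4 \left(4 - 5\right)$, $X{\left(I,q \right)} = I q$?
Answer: $12996$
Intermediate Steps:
$k = -2$ ($k = - \frac{\left(4 - 6\right) 4 \left(4 - 5\right)}{4} = - \frac{\left(-2\right) 4 \left(-1\right)}{4} = - \frac{\left(-2\right) \left(-4\right)}{4} = \left(- \frac{1}{4}\right) 8 = -2$)
$\left(\left(68 + X{\left(6,8 \right)}\right) + k\right)^{2} = \left(\left(68 + 6 \cdot 8\right) - 2\right)^{2} = \left(\left(68 + 48\right) - 2\right)^{2} = \left(116 - 2\right)^{2} = 114^{2} = 12996$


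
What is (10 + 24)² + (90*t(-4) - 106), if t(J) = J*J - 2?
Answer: 2310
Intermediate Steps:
t(J) = -2 + J² (t(J) = J² - 2 = -2 + J²)
(10 + 24)² + (90*t(-4) - 106) = (10 + 24)² + (90*(-2 + (-4)²) - 106) = 34² + (90*(-2 + 16) - 106) = 1156 + (90*14 - 106) = 1156 + (1260 - 106) = 1156 + 1154 = 2310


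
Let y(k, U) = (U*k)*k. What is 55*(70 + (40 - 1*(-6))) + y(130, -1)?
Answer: -10520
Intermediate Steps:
y(k, U) = U*k²
55*(70 + (40 - 1*(-6))) + y(130, -1) = 55*(70 + (40 - 1*(-6))) - 1*130² = 55*(70 + (40 + 6)) - 1*16900 = 55*(70 + 46) - 16900 = 55*116 - 16900 = 6380 - 16900 = -10520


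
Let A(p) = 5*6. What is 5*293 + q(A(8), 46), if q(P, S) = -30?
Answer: 1435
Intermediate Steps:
A(p) = 30
5*293 + q(A(8), 46) = 5*293 - 30 = 1465 - 30 = 1435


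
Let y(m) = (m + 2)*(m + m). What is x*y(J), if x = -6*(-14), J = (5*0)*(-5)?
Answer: 0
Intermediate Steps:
J = 0 (J = 0*(-5) = 0)
y(m) = 2*m*(2 + m) (y(m) = (2 + m)*(2*m) = 2*m*(2 + m))
x = 84
x*y(J) = 84*(2*0*(2 + 0)) = 84*(2*0*2) = 84*0 = 0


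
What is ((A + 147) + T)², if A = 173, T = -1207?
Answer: 786769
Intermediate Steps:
((A + 147) + T)² = ((173 + 147) - 1207)² = (320 - 1207)² = (-887)² = 786769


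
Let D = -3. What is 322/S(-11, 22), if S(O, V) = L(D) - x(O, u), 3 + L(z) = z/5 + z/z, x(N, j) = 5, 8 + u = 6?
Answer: -805/19 ≈ -42.368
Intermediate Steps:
u = -2 (u = -8 + 6 = -2)
L(z) = -2 + z/5 (L(z) = -3 + (z/5 + z/z) = -3 + (z*(⅕) + 1) = -3 + (z/5 + 1) = -3 + (1 + z/5) = -2 + z/5)
S(O, V) = -38/5 (S(O, V) = (-2 + (⅕)*(-3)) - 1*5 = (-2 - ⅗) - 5 = -13/5 - 5 = -38/5)
322/S(-11, 22) = 322/(-38/5) = 322*(-5/38) = -805/19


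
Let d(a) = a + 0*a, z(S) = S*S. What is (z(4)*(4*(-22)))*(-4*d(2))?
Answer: 11264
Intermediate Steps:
z(S) = S**2
d(a) = a (d(a) = a + 0 = a)
(z(4)*(4*(-22)))*(-4*d(2)) = (4**2*(4*(-22)))*(-4*2) = (16*(-88))*(-8) = -1408*(-8) = 11264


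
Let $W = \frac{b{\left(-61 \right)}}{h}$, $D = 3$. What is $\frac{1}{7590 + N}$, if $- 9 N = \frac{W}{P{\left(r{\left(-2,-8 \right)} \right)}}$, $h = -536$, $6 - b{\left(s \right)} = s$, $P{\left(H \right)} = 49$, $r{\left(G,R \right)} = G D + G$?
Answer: $\frac{3528}{26777521} \approx 0.00013175$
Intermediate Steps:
$r{\left(G,R \right)} = 4 G$ ($r{\left(G,R \right)} = G 3 + G = 3 G + G = 4 G$)
$b{\left(s \right)} = 6 - s$
$W = - \frac{1}{8}$ ($W = \frac{6 - -61}{-536} = \left(6 + 61\right) \left(- \frac{1}{536}\right) = 67 \left(- \frac{1}{536}\right) = - \frac{1}{8} \approx -0.125$)
$N = \frac{1}{3528}$ ($N = - \frac{\left(- \frac{1}{8}\right) \frac{1}{49}}{9} = \left(- \frac{1}{9}\right) \left(- \frac{1}{392}\right) = \frac{1}{3528} \approx 0.00028345$)
$\frac{1}{7590 + N} = \frac{1}{7590 + \frac{1}{3528}} = \frac{1}{\frac{26777521}{3528}} = \frac{3528}{26777521}$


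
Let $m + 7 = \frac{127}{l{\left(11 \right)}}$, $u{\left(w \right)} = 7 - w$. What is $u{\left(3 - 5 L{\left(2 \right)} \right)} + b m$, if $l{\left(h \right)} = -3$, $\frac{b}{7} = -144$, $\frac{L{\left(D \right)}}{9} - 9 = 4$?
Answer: $50317$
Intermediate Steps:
$L{\left(D \right)} = 117$ ($L{\left(D \right)} = 81 + 9 \cdot 4 = 81 + 36 = 117$)
$b = -1008$ ($b = 7 \left(-144\right) = -1008$)
$m = - \frac{148}{3}$ ($m = -7 + \frac{127}{-3} = -7 + 127 \left(- \frac{1}{3}\right) = -7 - \frac{127}{3} = - \frac{148}{3} \approx -49.333$)
$u{\left(3 - 5 L{\left(2 \right)} \right)} + b m = \left(7 - \left(3 - 585\right)\right) - -49728 = \left(7 - \left(3 - 585\right)\right) + 49728 = \left(7 - -582\right) + 49728 = \left(7 + 582\right) + 49728 = 589 + 49728 = 50317$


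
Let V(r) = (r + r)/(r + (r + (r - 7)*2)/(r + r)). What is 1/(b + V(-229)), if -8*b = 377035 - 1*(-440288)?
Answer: -833448/85147849351 ≈ -9.7882e-6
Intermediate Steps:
b = -817323/8 (b = -(377035 - 1*(-440288))/8 = -(377035 + 440288)/8 = -⅛*817323 = -817323/8 ≈ -1.0217e+5)
V(r) = 2*r/(r + (-14 + 3*r)/(2*r)) (V(r) = (2*r)/(r + (r + (-7 + r)*2)/((2*r))) = (2*r)/(r + (r + (-14 + 2*r))*(1/(2*r))) = (2*r)/(r + (-14 + 3*r)*(1/(2*r))) = (2*r)/(r + (-14 + 3*r)/(2*r)) = 2*r/(r + (-14 + 3*r)/(2*r)))
1/(b + V(-229)) = 1/(-817323/8 + 4*(-229)²/(-14 + 2*(-229)² + 3*(-229))) = 1/(-817323/8 + 4*52441/(-14 + 2*52441 - 687)) = 1/(-817323/8 + 4*52441/(-14 + 104882 - 687)) = 1/(-817323/8 + 4*52441/104181) = 1/(-817323/8 + 4*52441*(1/104181)) = 1/(-817323/8 + 209764/104181) = 1/(-85147849351/833448) = -833448/85147849351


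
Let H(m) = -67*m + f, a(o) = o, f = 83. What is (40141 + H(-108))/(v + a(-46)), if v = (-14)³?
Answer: -1582/93 ≈ -17.011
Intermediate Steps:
v = -2744
H(m) = 83 - 67*m (H(m) = -67*m + 83 = 83 - 67*m)
(40141 + H(-108))/(v + a(-46)) = (40141 + (83 - 67*(-108)))/(-2744 - 46) = (40141 + (83 + 7236))/(-2790) = (40141 + 7319)*(-1/2790) = 47460*(-1/2790) = -1582/93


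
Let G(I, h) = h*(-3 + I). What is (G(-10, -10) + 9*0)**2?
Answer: 16900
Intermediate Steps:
(G(-10, -10) + 9*0)**2 = (-10*(-3 - 10) + 9*0)**2 = (-10*(-13) + 0)**2 = (130 + 0)**2 = 130**2 = 16900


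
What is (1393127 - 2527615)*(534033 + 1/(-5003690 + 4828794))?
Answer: -13245180805991837/21862 ≈ -6.0585e+11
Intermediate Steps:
(1393127 - 2527615)*(534033 + 1/(-5003690 + 4828794)) = -1134488*(534033 + 1/(-174896)) = -1134488*(534033 - 1/174896) = -1134488*93400235567/174896 = -13245180805991837/21862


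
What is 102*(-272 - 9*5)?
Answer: -32334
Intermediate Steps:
102*(-272 - 9*5) = 102*(-272 - 45) = 102*(-317) = -32334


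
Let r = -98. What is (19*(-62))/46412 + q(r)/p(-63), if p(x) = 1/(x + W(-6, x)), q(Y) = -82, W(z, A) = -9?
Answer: 137007635/23206 ≈ 5904.0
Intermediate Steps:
p(x) = 1/(-9 + x) (p(x) = 1/(x - 9) = 1/(-9 + x))
(19*(-62))/46412 + q(r)/p(-63) = (19*(-62))/46412 - 82/(1/(-9 - 63)) = -1178*1/46412 - 82/(1/(-72)) = -589/23206 - 82/(-1/72) = -589/23206 - 82*(-72) = -589/23206 + 5904 = 137007635/23206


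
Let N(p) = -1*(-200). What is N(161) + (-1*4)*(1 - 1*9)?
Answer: 232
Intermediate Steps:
N(p) = 200
N(161) + (-1*4)*(1 - 1*9) = 200 + (-1*4)*(1 - 1*9) = 200 - 4*(1 - 9) = 200 - 4*(-8) = 200 + 32 = 232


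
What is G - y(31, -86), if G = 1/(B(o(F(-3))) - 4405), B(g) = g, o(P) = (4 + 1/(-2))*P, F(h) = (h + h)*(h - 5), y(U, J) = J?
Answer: 364381/4237 ≈ 86.000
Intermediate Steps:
F(h) = 2*h*(-5 + h) (F(h) = (2*h)*(-5 + h) = 2*h*(-5 + h))
o(P) = 7*P/2 (o(P) = (4 - ½)*P = 7*P/2)
G = -1/4237 (G = 1/(7*(2*(-3)*(-5 - 3))/2 - 4405) = 1/(7*(2*(-3)*(-8))/2 - 4405) = 1/((7/2)*48 - 4405) = 1/(168 - 4405) = 1/(-4237) = -1/4237 ≈ -0.00023602)
G - y(31, -86) = -1/4237 - 1*(-86) = -1/4237 + 86 = 364381/4237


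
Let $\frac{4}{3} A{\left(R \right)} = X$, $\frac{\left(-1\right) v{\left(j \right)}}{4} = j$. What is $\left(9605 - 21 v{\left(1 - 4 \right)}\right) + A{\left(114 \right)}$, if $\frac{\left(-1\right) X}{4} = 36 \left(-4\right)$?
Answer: $9785$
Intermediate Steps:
$v{\left(j \right)} = - 4 j$
$X = 576$ ($X = - 4 \cdot 36 \left(-4\right) = \left(-4\right) \left(-144\right) = 576$)
$A{\left(R \right)} = 432$ ($A{\left(R \right)} = \frac{3}{4} \cdot 576 = 432$)
$\left(9605 - 21 v{\left(1 - 4 \right)}\right) + A{\left(114 \right)} = \left(9605 - 21 \left(- 4 \left(1 - 4\right)\right)\right) + 432 = \left(9605 - 21 \left(\left(-4\right) \left(-3\right)\right)\right) + 432 = \left(9605 - 252\right) + 432 = 9353 + 432 = 9785$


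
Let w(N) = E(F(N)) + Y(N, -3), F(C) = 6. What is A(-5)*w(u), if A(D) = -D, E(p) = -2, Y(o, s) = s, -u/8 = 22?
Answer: -25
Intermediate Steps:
u = -176 (u = -8*22 = -176)
w(N) = -5 (w(N) = -2 - 3 = -5)
A(-5)*w(u) = -1*(-5)*(-5) = 5*(-5) = -25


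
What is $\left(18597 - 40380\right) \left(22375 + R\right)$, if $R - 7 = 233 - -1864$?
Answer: $-533226057$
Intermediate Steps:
$R = 2104$ ($R = 7 + \left(233 - -1864\right) = 7 + \left(233 + 1864\right) = 7 + 2097 = 2104$)
$\left(18597 - 40380\right) \left(22375 + R\right) = \left(18597 - 40380\right) \left(22375 + 2104\right) = \left(-21783\right) 24479 = -533226057$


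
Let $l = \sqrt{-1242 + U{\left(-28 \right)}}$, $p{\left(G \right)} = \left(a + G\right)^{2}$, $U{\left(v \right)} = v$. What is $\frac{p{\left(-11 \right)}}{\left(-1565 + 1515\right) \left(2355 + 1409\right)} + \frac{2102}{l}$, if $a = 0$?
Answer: $- \frac{121}{188200} - \frac{1051 i \sqrt{1270}}{635} \approx -0.00064293 - 58.984 i$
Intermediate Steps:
$p{\left(G \right)} = G^{2}$ ($p{\left(G \right)} = \left(0 + G\right)^{2} = G^{2}$)
$l = i \sqrt{1270}$ ($l = \sqrt{-1242 - 28} = \sqrt{-1270} = i \sqrt{1270} \approx 35.637 i$)
$\frac{p{\left(-11 \right)}}{\left(-1565 + 1515\right) \left(2355 + 1409\right)} + \frac{2102}{l} = \frac{\left(-11\right)^{2}}{\left(-1565 + 1515\right) \left(2355 + 1409\right)} + \frac{2102}{i \sqrt{1270}} = \frac{121}{\left(-50\right) 3764} + 2102 \left(- \frac{i \sqrt{1270}}{1270}\right) = \frac{121}{-188200} - \frac{1051 i \sqrt{1270}}{635} = 121 \left(- \frac{1}{188200}\right) - \frac{1051 i \sqrt{1270}}{635} = - \frac{121}{188200} - \frac{1051 i \sqrt{1270}}{635}$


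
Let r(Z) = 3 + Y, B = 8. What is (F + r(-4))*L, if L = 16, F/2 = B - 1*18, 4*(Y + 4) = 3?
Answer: -324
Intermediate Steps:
Y = -13/4 (Y = -4 + (¼)*3 = -4 + ¾ = -13/4 ≈ -3.2500)
r(Z) = -¼ (r(Z) = 3 - 13/4 = -¼)
F = -20 (F = 2*(8 - 1*18) = 2*(8 - 18) = 2*(-10) = -20)
(F + r(-4))*L = (-20 - ¼)*16 = -81/4*16 = -324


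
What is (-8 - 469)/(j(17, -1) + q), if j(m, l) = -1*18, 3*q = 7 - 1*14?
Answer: 1431/61 ≈ 23.459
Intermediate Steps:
q = -7/3 (q = (7 - 1*14)/3 = (7 - 14)/3 = (⅓)*(-7) = -7/3 ≈ -2.3333)
j(m, l) = -18
(-8 - 469)/(j(17, -1) + q) = (-8 - 469)/(-18 - 7/3) = -477/(-61/3) = -477*(-3/61) = 1431/61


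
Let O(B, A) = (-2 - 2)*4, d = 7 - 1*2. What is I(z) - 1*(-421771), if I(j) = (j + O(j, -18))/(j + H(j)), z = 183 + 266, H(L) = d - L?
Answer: 2109288/5 ≈ 4.2186e+5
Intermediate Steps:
d = 5 (d = 7 - 2 = 5)
O(B, A) = -16 (O(B, A) = -4*4 = -16)
H(L) = 5 - L
z = 449
I(j) = -16/5 + j/5 (I(j) = (j - 16)/(j + (5 - j)) = (-16 + j)/5 = (-16 + j)*(⅕) = -16/5 + j/5)
I(z) - 1*(-421771) = (-16/5 + (⅕)*449) - 1*(-421771) = (-16/5 + 449/5) + 421771 = 433/5 + 421771 = 2109288/5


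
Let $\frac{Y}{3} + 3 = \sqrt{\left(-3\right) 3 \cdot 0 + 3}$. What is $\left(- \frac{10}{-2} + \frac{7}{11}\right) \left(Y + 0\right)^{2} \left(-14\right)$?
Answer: $- \frac{93744}{11} + \frac{46872 \sqrt{3}}{11} \approx -1141.8$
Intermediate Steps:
$Y = -9 + 3 \sqrt{3}$ ($Y = -9 + 3 \sqrt{\left(-3\right) 3 \cdot 0 + 3} = -9 + 3 \sqrt{\left(-9\right) 0 + 3} = -9 + 3 \sqrt{0 + 3} = -9 + 3 \sqrt{3} \approx -3.8038$)
$\left(- \frac{10}{-2} + \frac{7}{11}\right) \left(Y + 0\right)^{2} \left(-14\right) = \left(- \frac{10}{-2} + \frac{7}{11}\right) \left(\left(-9 + 3 \sqrt{3}\right) + 0\right)^{2} \left(-14\right) = \left(\left(-10\right) \left(- \frac{1}{2}\right) + 7 \cdot \frac{1}{11}\right) \left(-9 + 3 \sqrt{3}\right)^{2} \left(-14\right) = \left(5 + \frac{7}{11}\right) \left(-9 + 3 \sqrt{3}\right)^{2} \left(-14\right) = \frac{62 \left(-9 + 3 \sqrt{3}\right)^{2}}{11} \left(-14\right) = - \frac{868 \left(-9 + 3 \sqrt{3}\right)^{2}}{11}$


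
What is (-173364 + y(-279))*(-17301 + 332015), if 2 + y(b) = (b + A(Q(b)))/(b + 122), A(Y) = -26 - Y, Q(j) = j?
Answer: -8566022867304/157 ≈ -5.4561e+10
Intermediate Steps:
y(b) = -2 - 26/(122 + b) (y(b) = -2 + (b + (-26 - b))/(b + 122) = -2 - 26/(122 + b))
(-173364 + y(-279))*(-17301 + 332015) = (-173364 + 2*(-135 - 1*(-279))/(122 - 279))*(-17301 + 332015) = (-173364 + 2*(-135 + 279)/(-157))*314714 = (-173364 + 2*(-1/157)*144)*314714 = (-173364 - 288/157)*314714 = -27218436/157*314714 = -8566022867304/157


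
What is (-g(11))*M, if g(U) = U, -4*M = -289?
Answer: -3179/4 ≈ -794.75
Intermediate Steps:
M = 289/4 (M = -¼*(-289) = 289/4 ≈ 72.250)
(-g(11))*M = -1*11*(289/4) = -11*289/4 = -3179/4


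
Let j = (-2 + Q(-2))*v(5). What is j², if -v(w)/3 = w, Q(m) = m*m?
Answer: 900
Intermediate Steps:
Q(m) = m²
v(w) = -3*w
j = -30 (j = (-2 + (-2)²)*(-3*5) = (-2 + 4)*(-15) = 2*(-15) = -30)
j² = (-30)² = 900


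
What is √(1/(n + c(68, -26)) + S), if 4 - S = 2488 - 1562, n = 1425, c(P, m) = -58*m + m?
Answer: I*√865721719/969 ≈ 30.364*I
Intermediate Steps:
c(P, m) = -57*m
S = -922 (S = 4 - (2488 - 1562) = 4 - 1*926 = 4 - 926 = -922)
√(1/(n + c(68, -26)) + S) = √(1/(1425 - 57*(-26)) - 922) = √(1/(1425 + 1482) - 922) = √(1/2907 - 922) = √(-2680253/2907) = I*√865721719/969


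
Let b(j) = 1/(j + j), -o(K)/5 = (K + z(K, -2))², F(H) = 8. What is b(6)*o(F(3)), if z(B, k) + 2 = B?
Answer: -245/3 ≈ -81.667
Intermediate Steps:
z(B, k) = -2 + B
o(K) = -5*(-2 + 2*K)² (o(K) = -5*(K + (-2 + K))² = -5*(-2 + 2*K)²)
b(j) = 1/(2*j)
b(6)*o(F(3)) = ((½)/6)*(-20*(-1 + 8)²) = ((½)*(⅙))*(-20*7²) = (-20*49)/12 = (1/12)*(-980) = -245/3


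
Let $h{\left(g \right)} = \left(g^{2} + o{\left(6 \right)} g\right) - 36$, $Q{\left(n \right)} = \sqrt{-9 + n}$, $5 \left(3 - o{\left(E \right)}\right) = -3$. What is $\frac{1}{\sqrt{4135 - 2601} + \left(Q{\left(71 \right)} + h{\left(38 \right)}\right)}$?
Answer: $\frac{5}{7724 + 5 \sqrt{62} + 5 \sqrt{1534}} \approx 0.0006282$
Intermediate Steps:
$o{\left(E \right)} = \frac{18}{5}$ ($o{\left(E \right)} = 3 - - \frac{3}{5} = 3 + \frac{3}{5} = \frac{18}{5}$)
$h{\left(g \right)} = -36 + g^{2} + \frac{18 g}{5}$ ($h{\left(g \right)} = \left(g^{2} + \frac{18 g}{5}\right) - 36 = -36 + g^{2} + \frac{18 g}{5}$)
$\frac{1}{\sqrt{4135 - 2601} + \left(Q{\left(71 \right)} + h{\left(38 \right)}\right)} = \frac{1}{\sqrt{4135 - 2601} + \left(\sqrt{-9 + 71} + \left(-36 + 38^{2} + \frac{18}{5} \cdot 38\right)\right)} = \frac{1}{\sqrt{1534} + \left(\sqrt{62} + \left(-36 + 1444 + \frac{684}{5}\right)\right)} = \frac{1}{\sqrt{1534} + \left(\sqrt{62} + \frac{7724}{5}\right)} = \frac{1}{\sqrt{1534} + \left(\frac{7724}{5} + \sqrt{62}\right)} = \frac{1}{\frac{7724}{5} + \sqrt{62} + \sqrt{1534}}$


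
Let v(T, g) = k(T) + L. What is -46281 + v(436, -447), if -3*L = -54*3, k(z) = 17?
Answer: -46210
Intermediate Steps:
L = 54 (L = -(-18)*3 = -⅓*(-162) = 54)
v(T, g) = 71 (v(T, g) = 17 + 54 = 71)
-46281 + v(436, -447) = -46281 + 71 = -46210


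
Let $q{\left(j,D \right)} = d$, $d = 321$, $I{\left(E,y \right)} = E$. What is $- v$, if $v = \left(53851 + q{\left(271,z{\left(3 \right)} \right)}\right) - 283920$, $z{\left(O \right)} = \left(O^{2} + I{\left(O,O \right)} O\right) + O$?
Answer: $229748$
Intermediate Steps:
$z{\left(O \right)} = O + 2 O^{2}$ ($z{\left(O \right)} = \left(O^{2} + O O\right) + O = \left(O^{2} + O^{2}\right) + O = 2 O^{2} + O = O + 2 O^{2}$)
$q{\left(j,D \right)} = 321$
$v = -229748$ ($v = \left(53851 + 321\right) - 283920 = 54172 - 283920 = -229748$)
$- v = \left(-1\right) \left(-229748\right) = 229748$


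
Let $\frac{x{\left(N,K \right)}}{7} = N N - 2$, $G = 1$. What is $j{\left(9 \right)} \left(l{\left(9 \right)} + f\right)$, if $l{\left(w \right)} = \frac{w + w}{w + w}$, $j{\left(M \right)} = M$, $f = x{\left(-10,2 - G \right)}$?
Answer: $6183$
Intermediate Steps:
$x{\left(N,K \right)} = -14 + 7 N^{2}$ ($x{\left(N,K \right)} = 7 \left(N N - 2\right) = 7 \left(N^{2} - 2\right) = 7 \left(-2 + N^{2}\right) = -14 + 7 N^{2}$)
$f = 686$ ($f = -14 + 7 \left(-10\right)^{2} = -14 + 7 \cdot 100 = -14 + 700 = 686$)
$l{\left(w \right)} = 1$ ($l{\left(w \right)} = \frac{2 w}{2 w} = 2 w \frac{1}{2 w} = 1$)
$j{\left(9 \right)} \left(l{\left(9 \right)} + f\right) = 9 \left(1 + 686\right) = 9 \cdot 687 = 6183$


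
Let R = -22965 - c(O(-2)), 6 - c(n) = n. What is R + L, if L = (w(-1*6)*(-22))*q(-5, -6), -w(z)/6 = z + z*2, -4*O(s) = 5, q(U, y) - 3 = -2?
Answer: -101393/4 ≈ -25348.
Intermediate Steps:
q(U, y) = 1 (q(U, y) = 3 - 2 = 1)
O(s) = -5/4 (O(s) = -¼*5 = -5/4)
c(n) = 6 - n
w(z) = -18*z (w(z) = -6*(z + z*2) = -6*(z + 2*z) = -18*z)
R = -91889/4 (R = -22965 - (6 - 1*(-5/4)) = -22965 - (6 + 5/4) = -22965 - 1*29/4 = -22965 - 29/4 = -91889/4 ≈ -22972.)
L = -2376 (L = (-(-18)*6*(-22))*1 = (-18*(-6)*(-22))*1 = (108*(-22))*1 = -2376*1 = -2376)
R + L = -91889/4 - 2376 = -101393/4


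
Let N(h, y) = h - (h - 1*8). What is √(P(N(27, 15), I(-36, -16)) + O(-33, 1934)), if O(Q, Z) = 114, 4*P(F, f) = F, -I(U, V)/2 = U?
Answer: 2*√29 ≈ 10.770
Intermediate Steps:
I(U, V) = -2*U
N(h, y) = 8 (N(h, y) = h - (h - 8) = h - (-8 + h) = h + (8 - h) = 8)
P(F, f) = F/4
√(P(N(27, 15), I(-36, -16)) + O(-33, 1934)) = √((¼)*8 + 114) = √(2 + 114) = √116 = 2*√29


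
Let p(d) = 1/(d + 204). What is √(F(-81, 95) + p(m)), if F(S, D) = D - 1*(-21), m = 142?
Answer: √13887402/346 ≈ 10.770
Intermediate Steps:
F(S, D) = 21 + D (F(S, D) = D + 21 = 21 + D)
p(d) = 1/(204 + d)
√(F(-81, 95) + p(m)) = √((21 + 95) + 1/(204 + 142)) = √(116 + 1/346) = √(40137/346) = √13887402/346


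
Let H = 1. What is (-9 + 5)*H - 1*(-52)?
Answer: 48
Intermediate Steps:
(-9 + 5)*H - 1*(-52) = (-9 + 5)*1 - 1*(-52) = -4*1 + 52 = -4 + 52 = 48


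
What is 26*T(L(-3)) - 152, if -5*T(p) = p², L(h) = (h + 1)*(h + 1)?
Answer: -1176/5 ≈ -235.20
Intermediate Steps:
L(h) = (1 + h)² (L(h) = (1 + h)*(1 + h) = (1 + h)²)
T(p) = -p²/5
26*T(L(-3)) - 152 = 26*(-(1 - 3)⁴/5) - 152 = 26*(-((-2)²)²/5) - 152 = 26*(-⅕*4²) - 152 = 26*(-⅕*16) - 152 = 26*(-16/5) - 152 = -416/5 - 152 = -1176/5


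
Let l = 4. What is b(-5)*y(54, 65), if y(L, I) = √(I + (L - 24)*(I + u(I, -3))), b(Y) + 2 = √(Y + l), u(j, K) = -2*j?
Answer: I*√1885*(-2 + I) ≈ -43.417 - 86.833*I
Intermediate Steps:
b(Y) = -2 + √(4 + Y) (b(Y) = -2 + √(Y + 4) = -2 + √(4 + Y))
y(L, I) = √(I - I*(-24 + L)) (y(L, I) = √(I + (L - 24)*(I - 2*I)) = √(I + (-24 + L)*(-I)) = √(I - I*(-24 + L)))
b(-5)*y(54, 65) = (-2 + √(4 - 5))*√(65*(25 - 1*54)) = (-2 + √(-1))*√(65*(25 - 54)) = (-2 + I)*√(65*(-29)) = (-2 + I)*√(-1885) = (-2 + I)*(I*√1885) = I*√1885*(-2 + I)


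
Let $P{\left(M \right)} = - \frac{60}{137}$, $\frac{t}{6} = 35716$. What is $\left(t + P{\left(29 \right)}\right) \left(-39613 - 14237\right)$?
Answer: $- \frac{1580954794200}{137} \approx -1.154 \cdot 10^{10}$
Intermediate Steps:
$t = 214296$ ($t = 6 \cdot 35716 = 214296$)
$P{\left(M \right)} = - \frac{60}{137}$ ($P{\left(M \right)} = \left(-60\right) \frac{1}{137} = - \frac{60}{137}$)
$\left(t + P{\left(29 \right)}\right) \left(-39613 - 14237\right) = \left(214296 - \frac{60}{137}\right) \left(-39613 - 14237\right) = \frac{29358492}{137} \left(-53850\right) = - \frac{1580954794200}{137}$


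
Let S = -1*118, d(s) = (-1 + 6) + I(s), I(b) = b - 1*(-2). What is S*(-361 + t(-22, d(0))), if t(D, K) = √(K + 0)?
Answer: 42598 - 118*√7 ≈ 42286.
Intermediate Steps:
I(b) = 2 + b (I(b) = b + 2 = 2 + b)
d(s) = 7 + s (d(s) = (-1 + 6) + (2 + s) = 5 + (2 + s) = 7 + s)
t(D, K) = √K
S = -118
S*(-361 + t(-22, d(0))) = -118*(-361 + √(7 + 0)) = -118*(-361 + √7) = 42598 - 118*√7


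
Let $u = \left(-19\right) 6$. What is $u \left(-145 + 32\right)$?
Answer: $12882$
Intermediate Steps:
$u = -114$
$u \left(-145 + 32\right) = - 114 \left(-145 + 32\right) = \left(-114\right) \left(-113\right) = 12882$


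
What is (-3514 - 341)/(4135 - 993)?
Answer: -3855/3142 ≈ -1.2269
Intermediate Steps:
(-3514 - 341)/(4135 - 993) = -3855/3142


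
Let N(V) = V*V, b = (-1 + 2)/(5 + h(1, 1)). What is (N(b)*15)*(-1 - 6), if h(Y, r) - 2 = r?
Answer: -105/64 ≈ -1.6406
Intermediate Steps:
h(Y, r) = 2 + r
b = ⅛ (b = (-1 + 2)/(5 + (2 + 1)) = 1/(5 + 3) = 1/8 = 1*(⅛) = ⅛ ≈ 0.12500)
N(V) = V²
(N(b)*15)*(-1 - 6) = ((⅛)²*15)*(-1 - 6) = ((1/64)*15)*(-7) = (15/64)*(-7) = -105/64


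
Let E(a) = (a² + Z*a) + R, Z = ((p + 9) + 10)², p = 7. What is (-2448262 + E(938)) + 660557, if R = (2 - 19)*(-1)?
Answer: -273756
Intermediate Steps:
R = 17 (R = -17*(-1) = 17)
Z = 676 (Z = ((7 + 9) + 10)² = (16 + 10)² = 26² = 676)
E(a) = 17 + a² + 676*a (E(a) = (a² + 676*a) + 17 = 17 + a² + 676*a)
(-2448262 + E(938)) + 660557 = (-2448262 + (17 + 938² + 676*938)) + 660557 = (-2448262 + (17 + 879844 + 634088)) + 660557 = (-2448262 + 1513949) + 660557 = -934313 + 660557 = -273756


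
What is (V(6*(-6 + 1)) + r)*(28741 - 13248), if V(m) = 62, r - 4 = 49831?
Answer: 773054221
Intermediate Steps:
r = 49835 (r = 4 + 49831 = 49835)
(V(6*(-6 + 1)) + r)*(28741 - 13248) = (62 + 49835)*(28741 - 13248) = 49897*15493 = 773054221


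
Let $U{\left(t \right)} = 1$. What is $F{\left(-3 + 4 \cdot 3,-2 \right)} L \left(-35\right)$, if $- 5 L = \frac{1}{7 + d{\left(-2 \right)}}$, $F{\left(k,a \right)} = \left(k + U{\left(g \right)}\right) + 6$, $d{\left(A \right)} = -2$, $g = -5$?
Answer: $\frac{112}{5} \approx 22.4$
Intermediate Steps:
$F{\left(k,a \right)} = 7 + k$ ($F{\left(k,a \right)} = \left(k + 1\right) + 6 = \left(1 + k\right) + 6 = 7 + k$)
$L = - \frac{1}{25}$ ($L = - \frac{1}{5 \left(7 - 2\right)} = - \frac{1}{5 \cdot 5} = \left(- \frac{1}{5}\right) \frac{1}{5} = - \frac{1}{25} \approx -0.04$)
$F{\left(-3 + 4 \cdot 3,-2 \right)} L \left(-35\right) = \left(7 + \left(-3 + 4 \cdot 3\right)\right) \left(- \frac{1}{25}\right) \left(-35\right) = \left(7 + \left(-3 + 12\right)\right) \left(- \frac{1}{25}\right) \left(-35\right) = \left(7 + 9\right) \left(- \frac{1}{25}\right) \left(-35\right) = 16 \left(- \frac{1}{25}\right) \left(-35\right) = \left(- \frac{16}{25}\right) \left(-35\right) = \frac{112}{5}$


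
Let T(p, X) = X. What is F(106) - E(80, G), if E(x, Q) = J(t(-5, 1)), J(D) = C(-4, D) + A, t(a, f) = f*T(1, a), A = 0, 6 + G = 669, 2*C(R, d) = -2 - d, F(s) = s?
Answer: 209/2 ≈ 104.50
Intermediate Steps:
C(R, d) = -1 - d/2 (C(R, d) = (-2 - d)/2 = -1 - d/2)
G = 663 (G = -6 + 669 = 663)
t(a, f) = a*f (t(a, f) = f*a = a*f)
J(D) = -1 - D/2 (J(D) = (-1 - D/2) + 0 = -1 - D/2)
E(x, Q) = 3/2 (E(x, Q) = -1 - (-5)/2 = -1 - ½*(-5) = -1 + 5/2 = 3/2)
F(106) - E(80, G) = 106 - 1*3/2 = 106 - 3/2 = 209/2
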